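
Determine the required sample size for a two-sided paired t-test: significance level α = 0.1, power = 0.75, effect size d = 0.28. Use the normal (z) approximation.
n = 69 pairs

Sample size formula (paired t-test, normal approximation):
n = ((z_{α/2} + z_β) / d)²

z_{α/2} = 1.645 (for α = 0.1, two-sided)
z_β = 0.674 (for power = 0.75)
d = 0.28

n = ((1.645 + 0.674) / 0.28)²
n = (8.282)²
n ≈ 68.59
Round up to the next whole number: n = 69 pairs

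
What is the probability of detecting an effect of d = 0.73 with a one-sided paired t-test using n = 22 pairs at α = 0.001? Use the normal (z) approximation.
Power ≈ 0.63

Power calculation (paired t-test, normal approximation):
z_β = d · √n - z_α
z_β = 0.73 · √22 - 3.090
z_β = 0.73 · 4.690 - 3.090
z_β = 0.334

Power = Φ(z_β) = Φ(0.334) ≈ 0.631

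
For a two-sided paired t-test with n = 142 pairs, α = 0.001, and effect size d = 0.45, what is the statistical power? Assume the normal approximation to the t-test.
Power ≈ 0.98

Power calculation (paired t-test, normal approximation):
z_β = d · √n - z_{α/2}
z_β = 0.45 · √142 - 3.291
z_β = 0.45 · 11.916 - 3.291
z_β = 2.072

Power = Φ(z_β) = Φ(2.072) ≈ 0.981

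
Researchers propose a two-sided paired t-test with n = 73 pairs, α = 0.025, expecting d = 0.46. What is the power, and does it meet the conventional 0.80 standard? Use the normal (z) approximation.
Power ≈ 0.95; the study is adequately powered (power ≥ 0.80)

Power calculation (paired t-test, normal approximation):
z_β = d · √n - z_{α/2}
z_β = 0.46 · √73 - 2.241
z_β = 0.46 · 8.544 - 2.241
z_β = 1.689

Power = Φ(z_β) = Φ(1.689) ≈ 0.954

Effect size d = 0.46 is small by Cohen's convention (0.2/0.5/0.8).

Threshold: power ≥ 0.80 is conventionally adequate.
Power ≈ 0.95 → the study is adequately powered (power ≥ 0.80).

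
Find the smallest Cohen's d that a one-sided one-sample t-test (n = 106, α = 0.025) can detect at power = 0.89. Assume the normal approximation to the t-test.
d ≈ 0.31

Minimum detectable effect (one-sample t-test, normal approximation):
d = (z_α + z_β) / √n
d = (1.960 + 1.227) / √106
d = 3.186 / 10.296
d ≈ 0.31

By Cohen's convention (0.2 small / 0.5 medium / 0.8 large): small effect.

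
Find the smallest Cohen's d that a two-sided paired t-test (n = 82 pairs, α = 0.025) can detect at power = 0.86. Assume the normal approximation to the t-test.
d ≈ 0.37

Minimum detectable effect (paired t-test, normal approximation):
d = (z_{α/2} + z_β) / √n
d = (2.241 + 1.080) / √82
d = 3.322 / 9.055
d ≈ 0.37

By Cohen's convention (0.2 small / 0.5 medium / 0.8 large): small effect.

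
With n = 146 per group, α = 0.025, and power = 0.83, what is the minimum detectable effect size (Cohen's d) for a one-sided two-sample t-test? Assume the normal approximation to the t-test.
d ≈ 0.34

Minimum detectable effect (two-sample t-test, normal approximation):
d = (z_α + z_β) / √(n/2)
d = (1.960 + 0.954) / √(146/2)
d = 2.914 / 8.544
d ≈ 0.34

By Cohen's convention (0.2 small / 0.5 medium / 0.8 large): small effect.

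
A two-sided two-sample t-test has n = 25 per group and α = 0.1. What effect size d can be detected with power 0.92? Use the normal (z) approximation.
d ≈ 0.86

Minimum detectable effect (two-sample t-test, normal approximation):
d = (z_{α/2} + z_β) / √(n/2)
d = (1.645 + 1.405) / √(25/2)
d = 3.050 / 3.536
d ≈ 0.86

By Cohen's convention (0.2 small / 0.5 medium / 0.8 large): large effect.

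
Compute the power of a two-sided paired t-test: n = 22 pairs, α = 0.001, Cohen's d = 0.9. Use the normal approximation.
Power ≈ 0.82

Power calculation (paired t-test, normal approximation):
z_β = d · √n - z_{α/2}
z_β = 0.9 · √22 - 3.291
z_β = 0.9 · 4.690 - 3.291
z_β = 0.931

Power = Φ(z_β) = Φ(0.931) ≈ 0.824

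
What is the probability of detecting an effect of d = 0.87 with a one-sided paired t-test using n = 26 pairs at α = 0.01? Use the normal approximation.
Power ≈ 0.98

Power calculation (paired t-test, normal approximation):
z_β = d · √n - z_α
z_β = 0.87 · √26 - 2.326
z_β = 0.87 · 5.099 - 2.326
z_β = 2.110

Power = Φ(z_β) = Φ(2.110) ≈ 0.983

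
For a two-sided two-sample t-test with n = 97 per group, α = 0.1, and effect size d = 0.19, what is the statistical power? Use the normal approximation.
Power ≈ 0.37

Power calculation (two-sample t-test, normal approximation):
z_β = d · √(n/2) - z_{α/2}
z_β = 0.19 · √(97/2) - 1.645
z_β = 0.19 · 6.964 - 1.645
z_β = -0.322

Power = Φ(z_β) = Φ(-0.322) ≈ 0.374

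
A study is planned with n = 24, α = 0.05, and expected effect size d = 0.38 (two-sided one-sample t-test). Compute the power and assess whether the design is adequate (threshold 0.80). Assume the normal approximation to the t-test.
Power ≈ 0.46; the study is underpowered (power < 0.80)

Power calculation (one-sample t-test, normal approximation):
z_β = d · √n - z_{α/2}
z_β = 0.38 · √24 - 1.960
z_β = 0.38 · 4.899 - 1.960
z_β = -0.098

Power = Φ(z_β) = Φ(-0.098) ≈ 0.461

Effect size d = 0.38 is small by Cohen's convention (0.2/0.5/0.8).

Threshold: power ≥ 0.80 is conventionally adequate.
Power ≈ 0.46 → the study is underpowered (power < 0.80).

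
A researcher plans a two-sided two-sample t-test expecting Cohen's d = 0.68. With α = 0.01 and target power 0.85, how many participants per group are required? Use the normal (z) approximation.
n = 57 per group

Sample size formula (two-sample t-test, normal approximation):
n = 2 · ((z_{α/2} + z_β) / d)²

z_{α/2} = 2.576 (for α = 0.01, two-sided)
z_β = 1.036 (for power = 0.85)
d = 0.68

n = 2 · ((2.576 + 1.036) / 0.68)²
n = 2 · (5.312)²
n ≈ 56.43
Round up to the next whole number: n = 57 per group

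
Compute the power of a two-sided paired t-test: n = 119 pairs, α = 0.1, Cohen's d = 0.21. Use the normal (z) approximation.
Power ≈ 0.74

Power calculation (paired t-test, normal approximation):
z_β = d · √n - z_{α/2}
z_β = 0.21 · √119 - 1.645
z_β = 0.21 · 10.909 - 1.645
z_β = 0.646

Power = Φ(z_β) = Φ(0.646) ≈ 0.741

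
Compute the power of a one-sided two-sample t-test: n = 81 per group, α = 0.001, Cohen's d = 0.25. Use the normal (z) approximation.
Power ≈ 0.07

Power calculation (two-sample t-test, normal approximation):
z_β = d · √(n/2) - z_α
z_β = 0.25 · √(81/2) - 3.090
z_β = 0.25 · 6.364 - 3.090
z_β = -1.499

Power = Φ(z_β) = Φ(-1.499) ≈ 0.067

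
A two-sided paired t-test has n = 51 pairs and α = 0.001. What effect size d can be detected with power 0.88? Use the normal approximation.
d ≈ 0.63

Minimum detectable effect (paired t-test, normal approximation):
d = (z_{α/2} + z_β) / √n
d = (3.291 + 1.175) / √51
d = 4.466 / 7.141
d ≈ 0.63

By Cohen's convention (0.2 small / 0.5 medium / 0.8 large): medium effect.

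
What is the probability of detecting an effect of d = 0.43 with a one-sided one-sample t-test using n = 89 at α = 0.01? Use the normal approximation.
Power ≈ 0.96

Power calculation (one-sample t-test, normal approximation):
z_β = d · √n - z_α
z_β = 0.43 · √89 - 2.326
z_β = 0.43 · 9.434 - 2.326
z_β = 1.730

Power = Φ(z_β) = Φ(1.730) ≈ 0.958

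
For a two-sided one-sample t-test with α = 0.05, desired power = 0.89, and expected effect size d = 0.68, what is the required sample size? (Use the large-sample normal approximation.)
n = 22

Sample size formula (one-sample t-test, normal approximation):
n = ((z_{α/2} + z_β) / d)²

z_{α/2} = 1.960 (for α = 0.05, two-sided)
z_β = 1.227 (for power = 0.89)
d = 0.68

n = ((1.960 + 1.227) / 0.68)²
n = (4.687)²
n ≈ 21.97
Round up to the next whole number: n = 22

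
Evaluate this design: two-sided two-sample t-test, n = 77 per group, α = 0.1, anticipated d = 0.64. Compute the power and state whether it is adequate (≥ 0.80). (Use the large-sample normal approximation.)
Power ≈ 0.99; the study is adequately powered (power ≥ 0.80)

Power calculation (two-sample t-test, normal approximation):
z_β = d · √(n/2) - z_{α/2}
z_β = 0.64 · √(77/2) - 1.645
z_β = 0.64 · 6.205 - 1.645
z_β = 2.326

Power = Φ(z_β) = Φ(2.326) ≈ 0.990

Effect size d = 0.64 is medium by Cohen's convention (0.2/0.5/0.8).

Threshold: power ≥ 0.80 is conventionally adequate.
Power ≈ 0.99 → the study is adequately powered (power ≥ 0.80).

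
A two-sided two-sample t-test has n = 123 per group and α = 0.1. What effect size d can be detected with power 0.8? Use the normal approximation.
d ≈ 0.32

Minimum detectable effect (two-sample t-test, normal approximation):
d = (z_{α/2} + z_β) / √(n/2)
d = (1.645 + 0.842) / √(123/2)
d = 2.486 / 7.842
d ≈ 0.32

By Cohen's convention (0.2 small / 0.5 medium / 0.8 large): small effect.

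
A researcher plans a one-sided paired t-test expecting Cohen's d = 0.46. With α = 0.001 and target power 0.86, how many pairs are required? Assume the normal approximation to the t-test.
n = 83 pairs

Sample size formula (paired t-test, normal approximation):
n = ((z_α + z_β) / d)²

z_α = 3.090 (for α = 0.001, one-sided)
z_β = 1.080 (for power = 0.86)
d = 0.46

n = ((3.090 + 1.080) / 0.46)²
n = (9.065)²
n ≈ 82.17
Round up to the next whole number: n = 83 pairs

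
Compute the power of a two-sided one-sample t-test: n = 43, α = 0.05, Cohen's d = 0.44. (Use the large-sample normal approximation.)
Power ≈ 0.82

Power calculation (one-sample t-test, normal approximation):
z_β = d · √n - z_{α/2}
z_β = 0.44 · √43 - 1.960
z_β = 0.44 · 6.557 - 1.960
z_β = 0.925

Power = Φ(z_β) = Φ(0.925) ≈ 0.823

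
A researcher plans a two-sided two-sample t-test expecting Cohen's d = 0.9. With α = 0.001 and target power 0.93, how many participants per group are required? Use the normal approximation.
n = 57 per group

Sample size formula (two-sample t-test, normal approximation):
n = 2 · ((z_{α/2} + z_β) / d)²

z_{α/2} = 3.291 (for α = 0.001, two-sided)
z_β = 1.476 (for power = 0.93)
d = 0.9

n = 2 · ((3.291 + 1.476) / 0.9)²
n = 2 · (5.297)²
n ≈ 56.12
Round up to the next whole number: n = 57 per group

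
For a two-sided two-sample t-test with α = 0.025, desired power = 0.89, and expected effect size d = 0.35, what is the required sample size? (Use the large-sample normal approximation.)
n = 197 per group

Sample size formula (two-sample t-test, normal approximation):
n = 2 · ((z_{α/2} + z_β) / d)²

z_{α/2} = 2.241 (for α = 0.025, two-sided)
z_β = 1.227 (for power = 0.89)
d = 0.35

n = 2 · ((2.241 + 1.227) / 0.35)²
n = 2 · (9.909)²
n ≈ 196.38
Round up to the next whole number: n = 197 per group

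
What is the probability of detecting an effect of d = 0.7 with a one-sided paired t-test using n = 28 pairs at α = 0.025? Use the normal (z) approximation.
Power ≈ 0.96

Power calculation (paired t-test, normal approximation):
z_β = d · √n - z_α
z_β = 0.7 · √28 - 1.960
z_β = 0.7 · 5.292 - 1.960
z_β = 1.744

Power = Φ(z_β) = Φ(1.744) ≈ 0.959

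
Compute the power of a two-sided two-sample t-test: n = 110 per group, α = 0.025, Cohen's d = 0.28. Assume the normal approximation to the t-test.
Power ≈ 0.43

Power calculation (two-sample t-test, normal approximation):
z_β = d · √(n/2) - z_{α/2}
z_β = 0.28 · √(110/2) - 2.241
z_β = 0.28 · 7.416 - 2.241
z_β = -0.165

Power = Φ(z_β) = Φ(-0.165) ≈ 0.435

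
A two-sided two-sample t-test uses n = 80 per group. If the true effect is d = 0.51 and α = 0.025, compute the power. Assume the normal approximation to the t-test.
Power ≈ 0.84

Power calculation (two-sample t-test, normal approximation):
z_β = d · √(n/2) - z_{α/2}
z_β = 0.51 · √(80/2) - 2.241
z_β = 0.51 · 6.325 - 2.241
z_β = 0.984

Power = Φ(z_β) = Φ(0.984) ≈ 0.837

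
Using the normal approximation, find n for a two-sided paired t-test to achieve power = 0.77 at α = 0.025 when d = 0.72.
n = 18 pairs

Sample size formula (paired t-test, normal approximation):
n = ((z_{α/2} + z_β) / d)²

z_{α/2} = 2.241 (for α = 0.025, two-sided)
z_β = 0.739 (for power = 0.77)
d = 0.72

n = ((2.241 + 0.739) / 0.72)²
n = (4.139)²
n ≈ 17.13
Round up to the next whole number: n = 18 pairs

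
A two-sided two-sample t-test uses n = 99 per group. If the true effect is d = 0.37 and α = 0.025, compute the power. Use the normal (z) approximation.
Power ≈ 0.64

Power calculation (two-sample t-test, normal approximation):
z_β = d · √(n/2) - z_{α/2}
z_β = 0.37 · √(99/2) - 2.241
z_β = 0.37 · 7.036 - 2.241
z_β = 0.362

Power = Φ(z_β) = Φ(0.362) ≈ 0.641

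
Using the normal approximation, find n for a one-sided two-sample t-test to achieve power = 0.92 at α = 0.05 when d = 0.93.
n = 22 per group

Sample size formula (two-sample t-test, normal approximation):
n = 2 · ((z_α + z_β) / d)²

z_α = 1.645 (for α = 0.05, one-sided)
z_β = 1.405 (for power = 0.92)
d = 0.93

n = 2 · ((1.645 + 1.405) / 0.93)²
n = 2 · (3.280)²
n ≈ 21.52
Round up to the next whole number: n = 22 per group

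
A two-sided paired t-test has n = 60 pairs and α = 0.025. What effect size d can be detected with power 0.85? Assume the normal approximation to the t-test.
d ≈ 0.42

Minimum detectable effect (paired t-test, normal approximation):
d = (z_{α/2} + z_β) / √n
d = (2.241 + 1.036) / √60
d = 3.278 / 7.746
d ≈ 0.42

By Cohen's convention (0.2 small / 0.5 medium / 0.8 large): small effect.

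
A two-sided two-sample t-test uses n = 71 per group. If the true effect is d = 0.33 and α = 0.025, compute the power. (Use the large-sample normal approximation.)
Power ≈ 0.39

Power calculation (two-sample t-test, normal approximation):
z_β = d · √(n/2) - z_{α/2}
z_β = 0.33 · √(71/2) - 2.241
z_β = 0.33 · 5.958 - 2.241
z_β = -0.275

Power = Φ(z_β) = Φ(-0.275) ≈ 0.392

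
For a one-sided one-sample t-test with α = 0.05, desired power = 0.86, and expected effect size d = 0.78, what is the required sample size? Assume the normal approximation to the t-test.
n = 13

Sample size formula (one-sample t-test, normal approximation):
n = ((z_α + z_β) / d)²

z_α = 1.645 (for α = 0.05, one-sided)
z_β = 1.080 (for power = 0.86)
d = 0.78

n = ((1.645 + 1.080) / 0.78)²
n = (3.494)²
n ≈ 12.21
Round up to the next whole number: n = 13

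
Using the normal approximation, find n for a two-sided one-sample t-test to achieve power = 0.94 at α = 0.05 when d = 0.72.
n = 24

Sample size formula (one-sample t-test, normal approximation):
n = ((z_{α/2} + z_β) / d)²

z_{α/2} = 1.960 (for α = 0.05, two-sided)
z_β = 1.555 (for power = 0.94)
d = 0.72

n = ((1.960 + 1.555) / 0.72)²
n = (4.882)²
n ≈ 23.83
Round up to the next whole number: n = 24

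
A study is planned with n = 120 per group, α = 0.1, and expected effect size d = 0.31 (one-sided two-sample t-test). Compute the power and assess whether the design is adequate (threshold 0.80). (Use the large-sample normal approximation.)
Power ≈ 0.87; the study is adequately powered (power ≥ 0.80)

Power calculation (two-sample t-test, normal approximation):
z_β = d · √(n/2) - z_α
z_β = 0.31 · √(120/2) - 1.282
z_β = 0.31 · 7.746 - 1.282
z_β = 1.120

Power = Φ(z_β) = Φ(1.120) ≈ 0.869

Effect size d = 0.31 is small by Cohen's convention (0.2/0.5/0.8).

Threshold: power ≥ 0.80 is conventionally adequate.
Power ≈ 0.87 → the study is adequately powered (power ≥ 0.80).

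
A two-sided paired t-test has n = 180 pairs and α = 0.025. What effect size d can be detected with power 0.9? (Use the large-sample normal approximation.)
d ≈ 0.26

Minimum detectable effect (paired t-test, normal approximation):
d = (z_{α/2} + z_β) / √n
d = (2.241 + 1.282) / √180
d = 3.523 / 13.416
d ≈ 0.26

By Cohen's convention (0.2 small / 0.5 medium / 0.8 large): small effect.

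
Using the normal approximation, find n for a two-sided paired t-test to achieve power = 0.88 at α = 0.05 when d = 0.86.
n = 14 pairs

Sample size formula (paired t-test, normal approximation):
n = ((z_{α/2} + z_β) / d)²

z_{α/2} = 1.960 (for α = 0.05, two-sided)
z_β = 1.175 (for power = 0.88)
d = 0.86

n = ((1.960 + 1.175) / 0.86)²
n = (3.645)²
n ≈ 13.29
Round up to the next whole number: n = 14 pairs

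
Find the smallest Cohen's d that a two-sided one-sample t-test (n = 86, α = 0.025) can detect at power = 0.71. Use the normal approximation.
d ≈ 0.30

Minimum detectable effect (one-sample t-test, normal approximation):
d = (z_{α/2} + z_β) / √n
d = (2.241 + 0.553) / √86
d = 2.795 / 9.274
d ≈ 0.30

By Cohen's convention (0.2 small / 0.5 medium / 0.8 large): small effect.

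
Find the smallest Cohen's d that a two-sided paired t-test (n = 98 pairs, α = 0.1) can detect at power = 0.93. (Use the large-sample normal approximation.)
d ≈ 0.32

Minimum detectable effect (paired t-test, normal approximation):
d = (z_{α/2} + z_β) / √n
d = (1.645 + 1.476) / √98
d = 3.121 / 9.899
d ≈ 0.32

By Cohen's convention (0.2 small / 0.5 medium / 0.8 large): small effect.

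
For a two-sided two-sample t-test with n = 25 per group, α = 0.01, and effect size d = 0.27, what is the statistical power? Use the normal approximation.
Power ≈ 0.05

Power calculation (two-sample t-test, normal approximation):
z_β = d · √(n/2) - z_{α/2}
z_β = 0.27 · √(25/2) - 2.576
z_β = 0.27 · 3.536 - 2.576
z_β = -1.621

Power = Φ(z_β) = Φ(-1.621) ≈ 0.052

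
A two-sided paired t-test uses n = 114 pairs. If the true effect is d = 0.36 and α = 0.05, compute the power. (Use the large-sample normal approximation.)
Power ≈ 0.97

Power calculation (paired t-test, normal approximation):
z_β = d · √n - z_{α/2}
z_β = 0.36 · √114 - 1.960
z_β = 0.36 · 10.677 - 1.960
z_β = 1.884

Power = Φ(z_β) = Φ(1.884) ≈ 0.970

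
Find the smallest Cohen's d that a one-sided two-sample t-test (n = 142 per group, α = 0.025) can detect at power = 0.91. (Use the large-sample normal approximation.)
d ≈ 0.39

Minimum detectable effect (two-sample t-test, normal approximation):
d = (z_α + z_β) / √(n/2)
d = (1.960 + 1.341) / √(142/2)
d = 3.301 / 8.426
d ≈ 0.39

By Cohen's convention (0.2 small / 0.5 medium / 0.8 large): small effect.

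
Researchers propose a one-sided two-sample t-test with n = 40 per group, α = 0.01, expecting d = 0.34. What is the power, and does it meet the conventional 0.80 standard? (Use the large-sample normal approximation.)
Power ≈ 0.21; the study is underpowered (power < 0.80)

Power calculation (two-sample t-test, normal approximation):
z_β = d · √(n/2) - z_α
z_β = 0.34 · √(40/2) - 2.326
z_β = 0.34 · 4.472 - 2.326
z_β = -0.806

Power = Φ(z_β) = Φ(-0.806) ≈ 0.210

Effect size d = 0.34 is small by Cohen's convention (0.2/0.5/0.8).

Threshold: power ≥ 0.80 is conventionally adequate.
Power ≈ 0.21 → the study is underpowered (power < 0.80).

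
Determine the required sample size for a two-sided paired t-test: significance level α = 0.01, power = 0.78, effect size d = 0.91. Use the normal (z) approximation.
n = 14 pairs

Sample size formula (paired t-test, normal approximation):
n = ((z_{α/2} + z_β) / d)²

z_{α/2} = 2.576 (for α = 0.01, two-sided)
z_β = 0.772 (for power = 0.78)
d = 0.91

n = ((2.576 + 0.772) / 0.91)²
n = (3.679)²
n ≈ 13.54
Round up to the next whole number: n = 14 pairs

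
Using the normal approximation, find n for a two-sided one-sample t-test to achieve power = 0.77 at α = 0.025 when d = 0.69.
n = 19

Sample size formula (one-sample t-test, normal approximation):
n = ((z_{α/2} + z_β) / d)²

z_{α/2} = 2.241 (for α = 0.025, two-sided)
z_β = 0.739 (for power = 0.77)
d = 0.69

n = ((2.241 + 0.739) / 0.69)²
n = (4.319)²
n ≈ 18.65
Round up to the next whole number: n = 19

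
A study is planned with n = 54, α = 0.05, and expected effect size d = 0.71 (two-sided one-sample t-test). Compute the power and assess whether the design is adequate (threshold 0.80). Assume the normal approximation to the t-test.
Power ≈ 1.00; the study is adequately powered (power ≥ 0.80)

Power calculation (one-sample t-test, normal approximation):
z_β = d · √n - z_{α/2}
z_β = 0.71 · √54 - 1.960
z_β = 0.71 · 7.348 - 1.960
z_β = 3.257

Power = Φ(z_β) = Φ(3.257) ≈ 0.999

Effect size d = 0.71 is medium by Cohen's convention (0.2/0.5/0.8).

Threshold: power ≥ 0.80 is conventionally adequate.
Power ≈ 1.00 → the study is adequately powered (power ≥ 0.80).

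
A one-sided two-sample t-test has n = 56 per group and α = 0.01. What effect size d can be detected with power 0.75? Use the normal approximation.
d ≈ 0.57

Minimum detectable effect (two-sample t-test, normal approximation):
d = (z_α + z_β) / √(n/2)
d = (2.326 + 0.674) / √(56/2)
d = 3.001 / 5.292
d ≈ 0.57

By Cohen's convention (0.2 small / 0.5 medium / 0.8 large): medium effect.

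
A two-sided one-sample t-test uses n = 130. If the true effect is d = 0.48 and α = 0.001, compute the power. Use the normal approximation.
Power ≈ 0.99

Power calculation (one-sample t-test, normal approximation):
z_β = d · √n - z_{α/2}
z_β = 0.48 · √130 - 3.291
z_β = 0.48 · 11.402 - 3.291
z_β = 2.182

Power = Φ(z_β) = Φ(2.182) ≈ 0.985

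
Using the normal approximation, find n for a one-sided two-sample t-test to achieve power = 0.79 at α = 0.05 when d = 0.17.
n = 416 per group

Sample size formula (two-sample t-test, normal approximation):
n = 2 · ((z_α + z_β) / d)²

z_α = 1.645 (for α = 0.05, one-sided)
z_β = 0.806 (for power = 0.79)
d = 0.17

n = 2 · ((1.645 + 0.806) / 0.17)²
n = 2 · (14.418)²
n ≈ 415.76
Round up to the next whole number: n = 416 per group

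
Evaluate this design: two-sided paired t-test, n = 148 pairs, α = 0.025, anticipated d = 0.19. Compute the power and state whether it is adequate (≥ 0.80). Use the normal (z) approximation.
Power ≈ 0.53; the study is underpowered (power < 0.80)

Power calculation (paired t-test, normal approximation):
z_β = d · √n - z_{α/2}
z_β = 0.19 · √148 - 2.241
z_β = 0.19 · 12.166 - 2.241
z_β = 0.070

Power = Φ(z_β) = Φ(0.070) ≈ 0.528

Effect size d = 0.19 is very small by Cohen's convention (0.2/0.5/0.8).

Threshold: power ≥ 0.80 is conventionally adequate.
Power ≈ 0.53 → the study is underpowered (power < 0.80).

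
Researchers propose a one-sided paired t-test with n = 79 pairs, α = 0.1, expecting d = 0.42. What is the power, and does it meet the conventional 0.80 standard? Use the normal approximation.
Power ≈ 0.99; the study is adequately powered (power ≥ 0.80)

Power calculation (paired t-test, normal approximation):
z_β = d · √n - z_α
z_β = 0.42 · √79 - 1.282
z_β = 0.42 · 8.888 - 1.282
z_β = 2.451

Power = Φ(z_β) = Φ(2.451) ≈ 0.993

Effect size d = 0.42 is small by Cohen's convention (0.2/0.5/0.8).

Threshold: power ≥ 0.80 is conventionally adequate.
Power ≈ 0.99 → the study is adequately powered (power ≥ 0.80).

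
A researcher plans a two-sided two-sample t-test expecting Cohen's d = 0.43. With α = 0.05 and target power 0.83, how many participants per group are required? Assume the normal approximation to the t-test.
n = 92 per group

Sample size formula (two-sample t-test, normal approximation):
n = 2 · ((z_{α/2} + z_β) / d)²

z_{α/2} = 1.960 (for α = 0.05, two-sided)
z_β = 0.954 (for power = 0.83)
d = 0.43

n = 2 · ((1.960 + 0.954) / 0.43)²
n = 2 · (6.777)²
n ≈ 91.86
Round up to the next whole number: n = 92 per group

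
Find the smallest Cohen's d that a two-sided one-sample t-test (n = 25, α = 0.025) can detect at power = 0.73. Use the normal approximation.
d ≈ 0.57

Minimum detectable effect (one-sample t-test, normal approximation):
d = (z_{α/2} + z_β) / √n
d = (2.241 + 0.613) / √25
d = 2.854 / 5.000
d ≈ 0.57

By Cohen's convention (0.2 small / 0.5 medium / 0.8 large): medium effect.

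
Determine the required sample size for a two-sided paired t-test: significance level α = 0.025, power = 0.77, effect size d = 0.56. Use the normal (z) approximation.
n = 29 pairs

Sample size formula (paired t-test, normal approximation):
n = ((z_{α/2} + z_β) / d)²

z_{α/2} = 2.241 (for α = 0.025, two-sided)
z_β = 0.739 (for power = 0.77)
d = 0.56

n = ((2.241 + 0.739) / 0.56)²
n = (5.321)²
n ≈ 28.31
Round up to the next whole number: n = 29 pairs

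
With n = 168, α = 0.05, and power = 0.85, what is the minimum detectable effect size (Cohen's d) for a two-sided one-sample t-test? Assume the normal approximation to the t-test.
d ≈ 0.23

Minimum detectable effect (one-sample t-test, normal approximation):
d = (z_{α/2} + z_β) / √n
d = (1.960 + 1.036) / √168
d = 2.996 / 12.961
d ≈ 0.23

By Cohen's convention (0.2 small / 0.5 medium / 0.8 large): small effect.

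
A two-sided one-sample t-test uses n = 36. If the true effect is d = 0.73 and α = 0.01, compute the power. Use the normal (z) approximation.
Power ≈ 0.96

Power calculation (one-sample t-test, normal approximation):
z_β = d · √n - z_{α/2}
z_β = 0.73 · √36 - 2.576
z_β = 0.73 · 6.000 - 2.576
z_β = 1.804

Power = Φ(z_β) = Φ(1.804) ≈ 0.964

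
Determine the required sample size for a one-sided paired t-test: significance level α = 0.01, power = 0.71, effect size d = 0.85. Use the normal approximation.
n = 12 pairs

Sample size formula (paired t-test, normal approximation):
n = ((z_α + z_β) / d)²

z_α = 2.326 (for α = 0.01, one-sided)
z_β = 0.553 (for power = 0.71)
d = 0.85

n = ((2.326 + 0.553) / 0.85)²
n = (3.387)²
n ≈ 11.47
Round up to the next whole number: n = 12 pairs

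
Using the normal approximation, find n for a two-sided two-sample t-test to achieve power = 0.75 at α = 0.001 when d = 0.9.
n = 39 per group

Sample size formula (two-sample t-test, normal approximation):
n = 2 · ((z_{α/2} + z_β) / d)²

z_{α/2} = 3.291 (for α = 0.001, two-sided)
z_β = 0.674 (for power = 0.75)
d = 0.9

n = 2 · ((3.291 + 0.674) / 0.9)²
n = 2 · (4.406)²
n ≈ 38.83
Round up to the next whole number: n = 39 per group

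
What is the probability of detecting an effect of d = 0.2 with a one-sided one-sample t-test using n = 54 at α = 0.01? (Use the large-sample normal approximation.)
Power ≈ 0.20

Power calculation (one-sample t-test, normal approximation):
z_β = d · √n - z_α
z_β = 0.2 · √54 - 2.326
z_β = 0.2 · 7.348 - 2.326
z_β = -0.857

Power = Φ(z_β) = Φ(-0.857) ≈ 0.196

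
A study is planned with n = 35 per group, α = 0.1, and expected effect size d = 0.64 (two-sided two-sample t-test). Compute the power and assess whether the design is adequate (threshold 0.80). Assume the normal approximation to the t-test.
Power ≈ 0.85; the study is adequately powered (power ≥ 0.80)

Power calculation (two-sample t-test, normal approximation):
z_β = d · √(n/2) - z_{α/2}
z_β = 0.64 · √(35/2) - 1.645
z_β = 0.64 · 4.183 - 1.645
z_β = 1.032

Power = Φ(z_β) = Φ(1.032) ≈ 0.849

Effect size d = 0.64 is medium by Cohen's convention (0.2/0.5/0.8).

Threshold: power ≥ 0.80 is conventionally adequate.
Power ≈ 0.85 → the study is adequately powered (power ≥ 0.80).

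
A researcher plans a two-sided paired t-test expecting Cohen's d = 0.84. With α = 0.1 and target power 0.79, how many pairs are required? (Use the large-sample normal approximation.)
n = 9 pairs

Sample size formula (paired t-test, normal approximation):
n = ((z_{α/2} + z_β) / d)²

z_{α/2} = 1.645 (for α = 0.1, two-sided)
z_β = 0.806 (for power = 0.79)
d = 0.84

n = ((1.645 + 0.806) / 0.84)²
n = (2.918)²
n ≈ 8.51
Round up to the next whole number: n = 9 pairs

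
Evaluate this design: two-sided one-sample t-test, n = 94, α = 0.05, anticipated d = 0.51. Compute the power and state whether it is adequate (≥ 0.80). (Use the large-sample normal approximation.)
Power ≈ 1.00; the study is adequately powered (power ≥ 0.80)

Power calculation (one-sample t-test, normal approximation):
z_β = d · √n - z_{α/2}
z_β = 0.51 · √94 - 1.960
z_β = 0.51 · 9.695 - 1.960
z_β = 2.985

Power = Φ(z_β) = Φ(2.985) ≈ 0.999

Effect size d = 0.51 is medium by Cohen's convention (0.2/0.5/0.8).

Threshold: power ≥ 0.80 is conventionally adequate.
Power ≈ 1.00 → the study is adequately powered (power ≥ 0.80).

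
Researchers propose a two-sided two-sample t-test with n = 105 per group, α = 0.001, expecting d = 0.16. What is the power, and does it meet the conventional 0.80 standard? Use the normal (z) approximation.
Power ≈ 0.02; the study is underpowered (power < 0.80)

Power calculation (two-sample t-test, normal approximation):
z_β = d · √(n/2) - z_{α/2}
z_β = 0.16 · √(105/2) - 3.291
z_β = 0.16 · 7.246 - 3.291
z_β = -2.131

Power = Φ(z_β) = Φ(-2.131) ≈ 0.017

Effect size d = 0.16 is very small by Cohen's convention (0.2/0.5/0.8).

Threshold: power ≥ 0.80 is conventionally adequate.
Power ≈ 0.02 → the study is underpowered (power < 0.80).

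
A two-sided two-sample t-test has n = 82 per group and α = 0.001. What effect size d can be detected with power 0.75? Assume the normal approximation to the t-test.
d ≈ 0.62

Minimum detectable effect (two-sample t-test, normal approximation):
d = (z_{α/2} + z_β) / √(n/2)
d = (3.291 + 0.674) / √(82/2)
d = 3.965 / 6.403
d ≈ 0.62

By Cohen's convention (0.2 small / 0.5 medium / 0.8 large): medium effect.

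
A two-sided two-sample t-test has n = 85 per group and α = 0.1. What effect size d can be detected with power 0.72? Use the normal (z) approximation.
d ≈ 0.34

Minimum detectable effect (two-sample t-test, normal approximation):
d = (z_{α/2} + z_β) / √(n/2)
d = (1.645 + 0.583) / √(85/2)
d = 2.228 / 6.519
d ≈ 0.34

By Cohen's convention (0.2 small / 0.5 medium / 0.8 large): small effect.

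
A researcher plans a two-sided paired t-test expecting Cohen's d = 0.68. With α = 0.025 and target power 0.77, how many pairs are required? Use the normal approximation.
n = 20 pairs

Sample size formula (paired t-test, normal approximation):
n = ((z_{α/2} + z_β) / d)²

z_{α/2} = 2.241 (for α = 0.025, two-sided)
z_β = 0.739 (for power = 0.77)
d = 0.68

n = ((2.241 + 0.739) / 0.68)²
n = (4.382)²
n ≈ 19.20
Round up to the next whole number: n = 20 pairs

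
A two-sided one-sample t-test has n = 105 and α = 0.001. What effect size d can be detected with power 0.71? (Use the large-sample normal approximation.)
d ≈ 0.38

Minimum detectable effect (one-sample t-test, normal approximation):
d = (z_{α/2} + z_β) / √n
d = (3.291 + 0.553) / √105
d = 3.844 / 10.247
d ≈ 0.38

By Cohen's convention (0.2 small / 0.5 medium / 0.8 large): small effect.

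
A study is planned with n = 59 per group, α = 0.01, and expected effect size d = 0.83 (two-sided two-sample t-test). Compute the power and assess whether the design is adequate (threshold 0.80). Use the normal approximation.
Power ≈ 0.97; the study is adequately powered (power ≥ 0.80)

Power calculation (two-sample t-test, normal approximation):
z_β = d · √(n/2) - z_{α/2}
z_β = 0.83 · √(59/2) - 2.576
z_β = 0.83 · 5.431 - 2.576
z_β = 1.932

Power = Φ(z_β) = Φ(1.932) ≈ 0.973

Effect size d = 0.83 is large by Cohen's convention (0.2/0.5/0.8).

Threshold: power ≥ 0.80 is conventionally adequate.
Power ≈ 0.97 → the study is adequately powered (power ≥ 0.80).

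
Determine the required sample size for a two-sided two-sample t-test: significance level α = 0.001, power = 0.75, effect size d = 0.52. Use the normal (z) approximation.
n = 117 per group

Sample size formula (two-sample t-test, normal approximation):
n = 2 · ((z_{α/2} + z_β) / d)²

z_{α/2} = 3.291 (for α = 0.001, two-sided)
z_β = 0.674 (for power = 0.75)
d = 0.52

n = 2 · ((3.291 + 0.674) / 0.52)²
n = 2 · (7.625)²
n ≈ 116.28
Round up to the next whole number: n = 117 per group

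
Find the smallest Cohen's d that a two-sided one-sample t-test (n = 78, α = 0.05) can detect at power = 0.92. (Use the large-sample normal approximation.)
d ≈ 0.38

Minimum detectable effect (one-sample t-test, normal approximation):
d = (z_{α/2} + z_β) / √n
d = (1.960 + 1.405) / √78
d = 3.365 / 8.832
d ≈ 0.38

By Cohen's convention (0.2 small / 0.5 medium / 0.8 large): small effect.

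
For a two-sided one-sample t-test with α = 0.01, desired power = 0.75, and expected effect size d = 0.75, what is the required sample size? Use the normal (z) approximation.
n = 19

Sample size formula (one-sample t-test, normal approximation):
n = ((z_{α/2} + z_β) / d)²

z_{α/2} = 2.576 (for α = 0.01, two-sided)
z_β = 0.674 (for power = 0.75)
d = 0.75

n = ((2.576 + 0.674) / 0.75)²
n = (4.333)²
n ≈ 18.77
Round up to the next whole number: n = 19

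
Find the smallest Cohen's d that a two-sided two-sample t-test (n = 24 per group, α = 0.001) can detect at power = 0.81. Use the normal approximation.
d ≈ 1.20

Minimum detectable effect (two-sample t-test, normal approximation):
d = (z_{α/2} + z_β) / √(n/2)
d = (3.291 + 0.878) / √(24/2)
d = 4.168 / 3.464
d ≈ 1.20

By Cohen's convention (0.2 small / 0.5 medium / 0.8 large): large effect.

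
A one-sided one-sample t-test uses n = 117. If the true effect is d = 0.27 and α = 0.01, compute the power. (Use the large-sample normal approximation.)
Power ≈ 0.72

Power calculation (one-sample t-test, normal approximation):
z_β = d · √n - z_α
z_β = 0.27 · √117 - 2.326
z_β = 0.27 · 10.817 - 2.326
z_β = 0.594

Power = Φ(z_β) = Φ(0.594) ≈ 0.724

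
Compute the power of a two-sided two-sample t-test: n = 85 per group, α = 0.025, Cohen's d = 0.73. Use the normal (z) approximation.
Power ≈ 0.99

Power calculation (two-sample t-test, normal approximation):
z_β = d · √(n/2) - z_{α/2}
z_β = 0.73 · √(85/2) - 2.241
z_β = 0.73 · 6.519 - 2.241
z_β = 2.518

Power = Φ(z_β) = Φ(2.518) ≈ 0.994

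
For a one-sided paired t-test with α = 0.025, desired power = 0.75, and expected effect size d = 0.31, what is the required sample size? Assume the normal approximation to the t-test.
n = 73 pairs

Sample size formula (paired t-test, normal approximation):
n = ((z_α + z_β) / d)²

z_α = 1.960 (for α = 0.025, one-sided)
z_β = 0.674 (for power = 0.75)
d = 0.31

n = ((1.960 + 0.674) / 0.31)²
n = (8.497)²
n ≈ 72.20
Round up to the next whole number: n = 73 pairs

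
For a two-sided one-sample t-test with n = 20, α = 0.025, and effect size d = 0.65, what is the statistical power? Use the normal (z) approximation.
Power ≈ 0.75

Power calculation (one-sample t-test, normal approximation):
z_β = d · √n - z_{α/2}
z_β = 0.65 · √20 - 2.241
z_β = 0.65 · 4.472 - 2.241
z_β = 0.665

Power = Φ(z_β) = Φ(0.665) ≈ 0.747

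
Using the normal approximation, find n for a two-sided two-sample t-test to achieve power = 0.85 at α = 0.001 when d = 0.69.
n = 79 per group

Sample size formula (two-sample t-test, normal approximation):
n = 2 · ((z_{α/2} + z_β) / d)²

z_{α/2} = 3.291 (for α = 0.001, two-sided)
z_β = 1.036 (for power = 0.85)
d = 0.69

n = 2 · ((3.291 + 1.036) / 0.69)²
n = 2 · (6.271)²
n ≈ 78.65
Round up to the next whole number: n = 79 per group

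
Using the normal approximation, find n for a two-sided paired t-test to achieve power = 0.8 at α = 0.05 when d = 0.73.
n = 15 pairs

Sample size formula (paired t-test, normal approximation):
n = ((z_{α/2} + z_β) / d)²

z_{α/2} = 1.960 (for α = 0.05, two-sided)
z_β = 0.842 (for power = 0.8)
d = 0.73

n = ((1.960 + 0.842) / 0.73)²
n = (3.838)²
n ≈ 14.73
Round up to the next whole number: n = 15 pairs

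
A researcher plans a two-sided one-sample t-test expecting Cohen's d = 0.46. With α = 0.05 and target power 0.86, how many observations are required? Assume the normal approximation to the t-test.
n = 44

Sample size formula (one-sample t-test, normal approximation):
n = ((z_{α/2} + z_β) / d)²

z_{α/2} = 1.960 (for α = 0.05, two-sided)
z_β = 1.080 (for power = 0.86)
d = 0.46

n = ((1.960 + 1.080) / 0.46)²
n = (6.609)²
n ≈ 43.68
Round up to the next whole number: n = 44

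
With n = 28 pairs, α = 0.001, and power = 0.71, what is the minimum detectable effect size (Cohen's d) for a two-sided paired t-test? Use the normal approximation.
d ≈ 0.73

Minimum detectable effect (paired t-test, normal approximation):
d = (z_{α/2} + z_β) / √n
d = (3.291 + 0.553) / √28
d = 3.844 / 5.292
d ≈ 0.73

By Cohen's convention (0.2 small / 0.5 medium / 0.8 large): medium effect.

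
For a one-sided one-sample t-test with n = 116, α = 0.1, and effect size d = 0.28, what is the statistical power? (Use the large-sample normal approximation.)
Power ≈ 0.96

Power calculation (one-sample t-test, normal approximation):
z_β = d · √n - z_α
z_β = 0.28 · √116 - 1.282
z_β = 0.28 · 10.770 - 1.282
z_β = 1.734

Power = Φ(z_β) = Φ(1.734) ≈ 0.959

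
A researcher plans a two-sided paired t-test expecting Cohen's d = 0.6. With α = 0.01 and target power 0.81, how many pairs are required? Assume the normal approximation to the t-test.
n = 34 pairs

Sample size formula (paired t-test, normal approximation):
n = ((z_{α/2} + z_β) / d)²

z_{α/2} = 2.576 (for α = 0.01, two-sided)
z_β = 0.878 (for power = 0.81)
d = 0.6

n = ((2.576 + 0.878) / 0.6)²
n = (5.757)²
n ≈ 33.14
Round up to the next whole number: n = 34 pairs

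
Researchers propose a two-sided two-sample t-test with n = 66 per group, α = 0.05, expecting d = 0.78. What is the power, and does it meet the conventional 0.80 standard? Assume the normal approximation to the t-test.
Power ≈ 0.99; the study is adequately powered (power ≥ 0.80)

Power calculation (two-sample t-test, normal approximation):
z_β = d · √(n/2) - z_{α/2}
z_β = 0.78 · √(66/2) - 1.960
z_β = 0.78 · 5.745 - 1.960
z_β = 2.521

Power = Φ(z_β) = Φ(2.521) ≈ 0.994

Effect size d = 0.78 is medium by Cohen's convention (0.2/0.5/0.8).

Threshold: power ≥ 0.80 is conventionally adequate.
Power ≈ 0.99 → the study is adequately powered (power ≥ 0.80).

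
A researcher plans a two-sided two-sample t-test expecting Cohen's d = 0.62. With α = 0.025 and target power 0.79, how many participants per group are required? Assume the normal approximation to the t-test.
n = 49 per group

Sample size formula (two-sample t-test, normal approximation):
n = 2 · ((z_{α/2} + z_β) / d)²

z_{α/2} = 2.241 (for α = 0.025, two-sided)
z_β = 0.806 (for power = 0.79)
d = 0.62

n = 2 · ((2.241 + 0.806) / 0.62)²
n = 2 · (4.915)²
n ≈ 48.31
Round up to the next whole number: n = 49 per group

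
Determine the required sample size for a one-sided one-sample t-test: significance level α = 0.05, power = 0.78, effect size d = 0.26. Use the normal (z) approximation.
n = 87

Sample size formula (one-sample t-test, normal approximation):
n = ((z_α + z_β) / d)²

z_α = 1.645 (for α = 0.05, one-sided)
z_β = 0.772 (for power = 0.78)
d = 0.26

n = ((1.645 + 0.772) / 0.26)²
n = (9.296)²
n ≈ 86.42
Round up to the next whole number: n = 87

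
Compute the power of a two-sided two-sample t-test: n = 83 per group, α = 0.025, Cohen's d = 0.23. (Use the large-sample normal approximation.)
Power ≈ 0.22

Power calculation (two-sample t-test, normal approximation):
z_β = d · √(n/2) - z_{α/2}
z_β = 0.23 · √(83/2) - 2.241
z_β = 0.23 · 6.442 - 2.241
z_β = -0.760

Power = Φ(z_β) = Φ(-0.760) ≈ 0.224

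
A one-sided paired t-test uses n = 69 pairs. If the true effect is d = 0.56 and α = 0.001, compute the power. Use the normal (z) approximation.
Power ≈ 0.94

Power calculation (paired t-test, normal approximation):
z_β = d · √n - z_α
z_β = 0.56 · √69 - 3.090
z_β = 0.56 · 8.307 - 3.090
z_β = 1.561

Power = Φ(z_β) = Φ(1.561) ≈ 0.941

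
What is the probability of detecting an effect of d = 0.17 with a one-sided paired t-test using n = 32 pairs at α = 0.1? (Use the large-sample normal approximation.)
Power ≈ 0.37

Power calculation (paired t-test, normal approximation):
z_β = d · √n - z_α
z_β = 0.17 · √32 - 1.282
z_β = 0.17 · 5.657 - 1.282
z_β = -0.320

Power = Φ(z_β) = Φ(-0.320) ≈ 0.375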